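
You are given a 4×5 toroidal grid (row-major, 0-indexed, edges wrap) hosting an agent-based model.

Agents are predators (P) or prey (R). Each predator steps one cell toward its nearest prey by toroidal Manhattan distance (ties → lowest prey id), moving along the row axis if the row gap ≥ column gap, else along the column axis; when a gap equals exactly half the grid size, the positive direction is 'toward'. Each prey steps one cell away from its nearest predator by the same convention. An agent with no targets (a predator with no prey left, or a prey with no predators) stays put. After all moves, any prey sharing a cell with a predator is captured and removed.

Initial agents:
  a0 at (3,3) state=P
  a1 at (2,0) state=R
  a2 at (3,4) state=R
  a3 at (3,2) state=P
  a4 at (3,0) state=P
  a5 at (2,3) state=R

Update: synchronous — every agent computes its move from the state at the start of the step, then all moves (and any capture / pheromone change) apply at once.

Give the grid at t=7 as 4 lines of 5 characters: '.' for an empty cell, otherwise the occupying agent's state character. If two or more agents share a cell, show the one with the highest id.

P....
R....
.RP..
...R.

t=1: a0@(3,4):P a1@(1,0):R a2@(3,0):R a3@(3,3):P a4@(2,0):P a5@(1,3):R
t=2: a0@(3,0):P a1@(0,0):R a2@(3,1):R a3@(3,4):P a4@(1,0):P a5@(0,3):R
t=3: a0@(0,0):P a1@(1,0):R a2@(3,2):R a3@(0,4):P a4@(0,0):P a5@(1,3):R
t=4: a0@(1,0):P a1@(2,0):R a2@(3,3):R a3@(1,4):P a4@(1,0):P a5@(2,3):R
t=5: a0@(2,0):P a1@(3,0):R a2@(2,3):R a3@(2,4):P a4@(2,0):P a5@(3,3):R
t=6: a0@(3,0):P a1@(0,0):R a2@(2,2):R a3@(2,3):P a4@(3,0):P a5@(0,3):R
t=7: a0@(0,0):P a1@(1,0):R a2@(2,1):R a3@(2,2):P a4@(0,0):P a5@(3,3):R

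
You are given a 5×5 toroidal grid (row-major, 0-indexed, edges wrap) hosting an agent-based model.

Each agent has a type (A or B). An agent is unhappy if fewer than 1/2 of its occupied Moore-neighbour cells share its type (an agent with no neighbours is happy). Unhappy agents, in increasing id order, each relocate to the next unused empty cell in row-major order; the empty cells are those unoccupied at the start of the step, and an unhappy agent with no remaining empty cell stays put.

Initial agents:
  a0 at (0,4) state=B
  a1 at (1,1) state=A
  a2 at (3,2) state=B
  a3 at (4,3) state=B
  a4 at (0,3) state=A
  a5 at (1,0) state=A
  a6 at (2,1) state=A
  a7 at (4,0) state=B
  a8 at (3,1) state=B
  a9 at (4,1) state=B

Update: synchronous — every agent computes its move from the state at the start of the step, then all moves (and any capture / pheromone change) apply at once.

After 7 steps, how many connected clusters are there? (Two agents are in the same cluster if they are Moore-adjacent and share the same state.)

2

t=1: a0@(0,4):B a1@(1,1):A a2@(3,2):B a3@(4,3):B a4@(0,0):A a5@(1,0):A a6@(2,1):A a7@(4,0):B a8@(3,1):B a9@(4,1):B
t=2: a0@(0,4):B a1@(1,1):A a2@(3,2):B a3@(4,3):B a4@(0,1):A a5@(1,0):A a6@(2,1):A a7@(4,0):B a8@(3,1):B a9@(4,1):B
t=3: (unchanged — steady state)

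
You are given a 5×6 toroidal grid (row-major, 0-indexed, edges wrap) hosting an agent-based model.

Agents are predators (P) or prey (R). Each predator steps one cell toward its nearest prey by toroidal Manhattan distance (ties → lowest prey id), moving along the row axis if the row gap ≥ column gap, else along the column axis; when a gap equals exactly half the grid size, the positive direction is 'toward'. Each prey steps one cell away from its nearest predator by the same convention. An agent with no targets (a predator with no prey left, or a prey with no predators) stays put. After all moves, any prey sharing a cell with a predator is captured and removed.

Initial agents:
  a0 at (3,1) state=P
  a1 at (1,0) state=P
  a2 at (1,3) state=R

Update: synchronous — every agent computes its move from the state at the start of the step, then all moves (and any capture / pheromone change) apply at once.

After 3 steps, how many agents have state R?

t=1: a0@(2,1):P a1@(1,1):P a2@(1,2):R
t=2: a0@(1,1):P a1@(1,2):P a2@(1,3):R
t=3: a0@(1,2):P a1@(1,3):P a2@(1,4):R

1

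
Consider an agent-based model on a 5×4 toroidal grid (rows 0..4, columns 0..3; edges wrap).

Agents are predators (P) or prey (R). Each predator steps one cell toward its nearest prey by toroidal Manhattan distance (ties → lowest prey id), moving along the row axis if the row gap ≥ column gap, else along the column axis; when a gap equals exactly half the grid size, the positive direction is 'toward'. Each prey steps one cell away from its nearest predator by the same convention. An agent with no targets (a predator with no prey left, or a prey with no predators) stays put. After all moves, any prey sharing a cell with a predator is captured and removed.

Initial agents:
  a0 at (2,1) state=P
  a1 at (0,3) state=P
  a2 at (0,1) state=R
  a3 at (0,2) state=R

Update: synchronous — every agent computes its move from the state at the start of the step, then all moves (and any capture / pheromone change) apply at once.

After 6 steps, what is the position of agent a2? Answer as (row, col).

t=1: a0@(1,1):P a1@(0,2):P a2@(4,1):R a3@(0,1):R
t=2: a0@(0,1):P a1@(0,1):P a2@(3,1):R a3@(4,1):R
t=3: a0@(4,1):P a1@(4,1):P a2@(2,1):R a3@(3,1):R
t=4: a0@(3,1):P a1@(3,1):P a2@(1,1):R a3@(2,1):R
t=5: a0@(2,1):P a1@(2,1):P a2@(0,1):R a3@(1,1):R
t=6: a0@(1,1):P a1@(1,1):P a2@(4,1):R a3@(0,1):R

(4, 1)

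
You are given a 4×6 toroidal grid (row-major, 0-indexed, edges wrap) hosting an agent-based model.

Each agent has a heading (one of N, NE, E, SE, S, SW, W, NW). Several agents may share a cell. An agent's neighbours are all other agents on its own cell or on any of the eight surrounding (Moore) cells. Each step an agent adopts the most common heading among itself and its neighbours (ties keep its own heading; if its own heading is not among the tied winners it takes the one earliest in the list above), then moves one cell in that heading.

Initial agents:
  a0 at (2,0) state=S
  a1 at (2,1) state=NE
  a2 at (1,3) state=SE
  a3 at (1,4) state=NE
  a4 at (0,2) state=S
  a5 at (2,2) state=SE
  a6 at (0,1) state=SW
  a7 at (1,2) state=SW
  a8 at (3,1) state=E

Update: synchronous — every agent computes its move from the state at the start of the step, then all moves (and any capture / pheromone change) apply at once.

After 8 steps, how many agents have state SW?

t=1: a0@(3,0):S a1@(1,2):NE a2@(2,4):SE a3@(0,5):NE a4@(1,1):SW a5@(3,3):SE a6@(1,0):SW a7@(2,1):SW a8@(0,1):S
t=2: a0@(0,0):S a1@(2,1):SW a2@(3,5):SE a3@(3,0):NE a4@(2,0):SW a5@(0,4):SE a6@(2,5):SW a7@(3,0):SW a8@(1,1):S
t=3: a0@(1,0):S a1@(3,0):SW a2@(0,4):SW a3@(0,5):SW a4@(3,5):SW a5@(1,5):SE a6@(3,4):SW a7@(0,5):SW a8@(2,1):S
t=4: a0@(2,0):S a1@(0,5):SW a2@(1,3):SW a3@(1,4):SW a4@(0,4):SW a5@(2,4):SW a6@(0,3):SW a7@(1,4):SW a8@(3,1):S
t=5: a0@(3,0):S a1@(1,4):SW a2@(2,2):SW a3@(2,3):SW a4@(1,3):SW a5@(3,3):SW a6@(1,2):SW a7@(2,3):SW a8@(0,1):S
t=6: a0@(0,0):S a1@(2,3):SW a2@(3,1):SW a3@(3,2):SW a4@(2,2):SW a5@(0,2):SW a6@(2,1):SW a7@(3,2):SW a8@(1,1):S
t=7: a0@(1,0):S a1@(3,2):SW a2@(0,0):SW a3@(0,1):SW a4@(3,1):SW a5@(1,1):SW a6@(3,0):SW a7@(0,1):SW a8@(2,0):SW
t=8: a0@(2,5):SW a1@(0,1):SW a2@(1,5):SW a3@(1,0):SW a4@(0,0):SW a5@(2,0):SW a6@(0,5):SW a7@(1,0):SW a8@(3,5):SW

9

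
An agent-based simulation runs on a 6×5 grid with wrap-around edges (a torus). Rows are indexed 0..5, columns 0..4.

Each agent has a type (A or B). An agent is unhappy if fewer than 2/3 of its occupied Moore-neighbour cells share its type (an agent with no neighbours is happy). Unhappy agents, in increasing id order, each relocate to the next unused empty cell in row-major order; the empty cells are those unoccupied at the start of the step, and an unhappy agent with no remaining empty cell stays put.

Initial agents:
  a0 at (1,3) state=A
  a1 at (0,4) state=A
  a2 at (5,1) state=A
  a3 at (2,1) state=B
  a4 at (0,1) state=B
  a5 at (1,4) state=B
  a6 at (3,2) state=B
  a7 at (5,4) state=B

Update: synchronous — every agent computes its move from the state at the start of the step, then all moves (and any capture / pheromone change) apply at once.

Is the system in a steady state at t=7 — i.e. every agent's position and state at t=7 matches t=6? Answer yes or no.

no

t=1: a0@(0,0):A a1@(0,2):A a2@(0,3):A a3@(2,1):B a4@(1,0):B a5@(1,1):B a6@(3,2):B a7@(1,2):B
t=2: a0@(0,1):A a1@(0,4):A a2@(1,3):A a3@(2,1):B a4@(1,0):B a5@(1,4):B a6@(3,2):B a7@(2,0):B
t=3: a0@(0,0):A a1@(0,2):A a2@(0,3):A a3@(2,1):B a4@(1,1):B a5@(1,2):B a6@(3,2):B a7@(2,0):B
t=4: a0@(0,1):A a1@(0,4):A a2@(1,0):A a3@(2,1):B a4@(1,3):B a5@(1,4):B a6@(3,2):B a7@(2,0):B
t=5: a0@(0,1):A a1@(0,0):A a2@(0,2):A a3@(2,1):B a4@(0,3):B a5@(1,1):B a6@(3,2):B a7@(2,0):B
t=6: a0@(0,1):A a1@(0,4):A a2@(1,0):A a3@(2,1):B a4@(1,2):B a5@(1,3):B a6@(3,2):B a7@(2,0):B
t=7: a0@(0,0):A a1@(0,2):A a2@(0,3):A a3@(2,1):B a4@(1,2):B a5@(1,1):B a6@(3,2):B a7@(1,4):B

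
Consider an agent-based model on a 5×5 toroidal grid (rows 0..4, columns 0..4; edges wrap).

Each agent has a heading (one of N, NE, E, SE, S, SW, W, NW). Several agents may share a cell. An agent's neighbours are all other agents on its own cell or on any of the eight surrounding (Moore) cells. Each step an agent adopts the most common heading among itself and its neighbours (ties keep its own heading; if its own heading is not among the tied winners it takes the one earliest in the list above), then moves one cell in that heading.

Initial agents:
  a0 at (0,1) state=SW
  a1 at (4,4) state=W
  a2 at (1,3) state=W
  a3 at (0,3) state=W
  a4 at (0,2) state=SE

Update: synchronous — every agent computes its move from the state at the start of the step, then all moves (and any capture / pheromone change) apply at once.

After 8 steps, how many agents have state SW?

1

t=1: a0@(1,0):SW a1@(4,3):W a2@(1,2):W a3@(0,2):W a4@(0,1):W
t=2: a0@(2,4):SW a1@(4,2):W a2@(1,1):W a3@(0,1):W a4@(0,0):W
t=3: a0@(3,3):SW a1@(4,1):W a2@(1,0):W a3@(0,0):W a4@(0,4):W
t=4: a0@(4,2):SW a1@(4,0):W a2@(1,4):W a3@(0,4):W a4@(0,3):W
t=5: a0@(0,1):SW a1@(4,4):W a2@(1,3):W a3@(0,3):W a4@(0,2):W
t=6: a0@(1,0):SW a1@(4,3):W a2@(1,2):W a3@(0,2):W a4@(0,1):W
t=7: a0@(2,4):SW a1@(4,2):W a2@(1,1):W a3@(0,1):W a4@(0,0):W
t=8: a0@(3,3):SW a1@(4,1):W a2@(1,0):W a3@(0,0):W a4@(0,4):W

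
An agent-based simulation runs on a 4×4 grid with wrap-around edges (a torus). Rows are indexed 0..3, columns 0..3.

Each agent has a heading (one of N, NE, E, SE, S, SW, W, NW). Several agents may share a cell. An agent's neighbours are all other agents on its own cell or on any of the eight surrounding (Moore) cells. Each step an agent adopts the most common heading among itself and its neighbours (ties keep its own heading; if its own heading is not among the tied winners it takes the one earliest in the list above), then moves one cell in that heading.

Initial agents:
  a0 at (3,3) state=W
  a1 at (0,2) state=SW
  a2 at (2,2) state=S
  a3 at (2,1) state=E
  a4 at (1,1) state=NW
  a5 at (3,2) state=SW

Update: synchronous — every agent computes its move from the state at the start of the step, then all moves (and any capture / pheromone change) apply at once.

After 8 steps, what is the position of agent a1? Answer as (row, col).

t=1: a0@(0,2):SW a1@(1,1):SW a2@(3,2):S a3@(2,2):E a4@(0,0):NW a5@(0,1):SW
t=2: a0@(1,1):SW a1@(2,0):SW a2@(0,1):SW a3@(2,3):E a4@(1,3):SW a5@(1,0):SW
t=3: a0@(2,0):SW a1@(3,3):SW a2@(1,0):SW a3@(3,2):SW a4@(2,2):SW a5@(2,3):SW
t=4: a0@(3,3):SW a1@(0,2):SW a2@(2,3):SW a3@(0,1):SW a4@(3,1):SW a5@(3,2):SW
t=5: a0@(0,2):SW a1@(1,1):SW a2@(3,2):SW a3@(1,0):SW a4@(0,0):SW a5@(0,1):SW
t=6: a0@(1,1):SW a1@(2,0):SW a2@(0,1):SW a3@(2,3):SW a4@(1,3):SW a5@(1,0):SW
t=7: a0@(2,0):SW a1@(3,3):SW a2@(1,0):SW a3@(3,2):SW a4@(2,2):SW a5@(2,3):SW
t=8: a0@(3,3):SW a1@(0,2):SW a2@(2,3):SW a3@(0,1):SW a4@(3,1):SW a5@(3,2):SW

(0, 2)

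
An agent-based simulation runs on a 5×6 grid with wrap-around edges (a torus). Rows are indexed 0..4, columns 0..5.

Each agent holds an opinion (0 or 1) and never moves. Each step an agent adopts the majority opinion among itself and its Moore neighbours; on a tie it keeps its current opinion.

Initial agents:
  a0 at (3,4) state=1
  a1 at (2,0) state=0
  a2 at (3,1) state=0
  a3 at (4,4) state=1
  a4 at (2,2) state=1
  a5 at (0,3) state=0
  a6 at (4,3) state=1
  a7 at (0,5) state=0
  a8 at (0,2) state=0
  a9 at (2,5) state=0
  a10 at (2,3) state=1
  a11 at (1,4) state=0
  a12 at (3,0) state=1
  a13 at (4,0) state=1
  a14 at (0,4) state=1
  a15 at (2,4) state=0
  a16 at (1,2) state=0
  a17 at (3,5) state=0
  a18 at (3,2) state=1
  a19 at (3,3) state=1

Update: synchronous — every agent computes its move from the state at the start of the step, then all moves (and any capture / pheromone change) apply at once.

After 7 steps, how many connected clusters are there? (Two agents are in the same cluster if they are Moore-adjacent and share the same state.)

t=1: a0@(3,4):1 a1@(2,0):0 a2@(3,1):1 a3@(4,4):1 a4@(2,2):1 a5@(0,3):0 a6@(4,3):1 a7@(0,5):1 a8@(0,2):0 a9@(2,5):0 a10@(2,3):1 a11@(1,4):0 a12@(3,0):0 a13@(4,0):0 a14@(0,4):1 a15@(2,4):0 a16@(1,2):0 a17@(3,5):0 a18@(3,2):1 a19@(3,3):1
t=2: (unchanged — steady state)

2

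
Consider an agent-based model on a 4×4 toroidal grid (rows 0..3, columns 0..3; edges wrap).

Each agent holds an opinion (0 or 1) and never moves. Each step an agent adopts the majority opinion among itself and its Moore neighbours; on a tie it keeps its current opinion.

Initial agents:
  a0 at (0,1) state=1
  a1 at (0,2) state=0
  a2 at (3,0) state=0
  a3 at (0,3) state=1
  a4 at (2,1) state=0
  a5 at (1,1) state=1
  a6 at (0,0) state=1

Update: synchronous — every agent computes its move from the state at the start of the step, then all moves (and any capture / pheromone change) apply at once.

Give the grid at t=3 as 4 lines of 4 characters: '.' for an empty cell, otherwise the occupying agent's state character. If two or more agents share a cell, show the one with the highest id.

1111
.1..
.1..
1...

t=1: a0@(0,1):1 a1@(0,2):1 a2@(3,0):1 a3@(0,3):1 a4@(2,1):0 a5@(1,1):1 a6@(0,0):1
t=2: a0@(0,1):1 a1@(0,2):1 a2@(3,0):1 a3@(0,3):1 a4@(2,1):1 a5@(1,1):1 a6@(0,0):1
t=3: (unchanged — steady state)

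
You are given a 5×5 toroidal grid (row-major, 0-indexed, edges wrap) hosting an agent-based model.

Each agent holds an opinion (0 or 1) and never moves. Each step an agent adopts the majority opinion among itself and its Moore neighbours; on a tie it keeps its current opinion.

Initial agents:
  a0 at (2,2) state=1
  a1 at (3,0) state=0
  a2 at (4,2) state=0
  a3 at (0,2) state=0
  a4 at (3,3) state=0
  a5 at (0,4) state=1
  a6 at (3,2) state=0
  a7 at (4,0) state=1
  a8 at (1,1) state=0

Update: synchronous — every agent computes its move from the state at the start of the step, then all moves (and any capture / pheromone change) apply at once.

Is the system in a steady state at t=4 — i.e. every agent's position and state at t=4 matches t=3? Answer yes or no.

yes

t=1: a0@(2,2):0 a1@(3,0):0 a2@(4,2):0 a3@(0,2):0 a4@(3,3):0 a5@(0,4):1 a6@(3,2):0 a7@(4,0):1 a8@(1,1):0
t=2: (unchanged — steady state)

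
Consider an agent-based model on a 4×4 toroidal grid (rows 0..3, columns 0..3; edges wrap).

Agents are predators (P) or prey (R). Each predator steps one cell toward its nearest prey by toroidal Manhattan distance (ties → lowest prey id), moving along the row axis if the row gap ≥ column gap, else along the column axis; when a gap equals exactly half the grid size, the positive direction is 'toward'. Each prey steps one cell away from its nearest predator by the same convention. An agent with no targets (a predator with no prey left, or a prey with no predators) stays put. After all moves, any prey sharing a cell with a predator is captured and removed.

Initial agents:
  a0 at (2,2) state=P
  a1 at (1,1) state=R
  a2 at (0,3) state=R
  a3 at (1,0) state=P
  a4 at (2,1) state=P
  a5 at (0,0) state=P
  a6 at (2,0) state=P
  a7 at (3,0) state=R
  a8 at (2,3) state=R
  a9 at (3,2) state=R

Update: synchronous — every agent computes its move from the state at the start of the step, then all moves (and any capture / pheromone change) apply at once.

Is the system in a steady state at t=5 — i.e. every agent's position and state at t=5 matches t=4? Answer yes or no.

no

t=1: a0@(2,3):P a1@(1,2):R a2@(0,2):R a3@(1,1):P a4@(1,1):P a5@(0,3):P a6@(3,0):P a7@(2,0):R a8@(2,0):R a9@(0,2):R
t=2: a0@(2,0):P a1@(1,3):R a2@(0,1):R a3@(1,2):P a4@(1,2):P a5@(0,2):P a6@(2,0):P a7@(2,1):R a8@(2,1):R a9@(0,1):R
t=3: a0@(2,1):P a1@(1,0):R a2@(0,0):R a3@(1,3):P a4@(1,3):P a5@(0,1):P a6@(2,1):P a7@(2,2):R a8@(2,2):R a9@(0,0):R
t=4: a0@(2,2):P a1@(1,1):R a2@(0,3):R a3@(1,0):P a4@(1,0):P a5@(0,0):P a6@(2,2):P a7@(2,3):R a8@(2,3):R a9@(0,3):R
t=5: a0@(2,3):P a1@(1,2):R a2@(0,2):R a3@(1,1):P a4@(1,1):P a5@(0,3):P a6@(2,3):P a7@(2,0):R a8@(2,0):R a9@(0,2):R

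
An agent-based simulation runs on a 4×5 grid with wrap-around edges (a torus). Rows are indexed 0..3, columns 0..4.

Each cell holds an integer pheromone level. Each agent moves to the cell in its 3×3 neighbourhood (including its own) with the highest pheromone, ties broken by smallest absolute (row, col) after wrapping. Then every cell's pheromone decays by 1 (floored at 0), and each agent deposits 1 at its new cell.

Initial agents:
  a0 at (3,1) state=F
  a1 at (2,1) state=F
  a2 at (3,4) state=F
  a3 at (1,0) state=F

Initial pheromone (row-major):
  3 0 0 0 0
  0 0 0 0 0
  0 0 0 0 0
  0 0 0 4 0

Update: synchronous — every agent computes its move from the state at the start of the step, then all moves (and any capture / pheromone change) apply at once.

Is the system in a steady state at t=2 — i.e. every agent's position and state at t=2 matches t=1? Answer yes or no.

no

t=1: a0@(0,0) a1@(1,0) a2@(3,3) a3@(0,0) | pheromone: 4 0 0 0 0 / 1 0 0 0 0 / 0 0 0 0 0 / 0 0 0 4 0
t=2: a0@(0,0) a1@(0,0) a2@(3,3) a3@(0,0) | pheromone: 6 0 0 0 0 / 0 0 0 0 0 / 0 0 0 0 0 / 0 0 0 4 0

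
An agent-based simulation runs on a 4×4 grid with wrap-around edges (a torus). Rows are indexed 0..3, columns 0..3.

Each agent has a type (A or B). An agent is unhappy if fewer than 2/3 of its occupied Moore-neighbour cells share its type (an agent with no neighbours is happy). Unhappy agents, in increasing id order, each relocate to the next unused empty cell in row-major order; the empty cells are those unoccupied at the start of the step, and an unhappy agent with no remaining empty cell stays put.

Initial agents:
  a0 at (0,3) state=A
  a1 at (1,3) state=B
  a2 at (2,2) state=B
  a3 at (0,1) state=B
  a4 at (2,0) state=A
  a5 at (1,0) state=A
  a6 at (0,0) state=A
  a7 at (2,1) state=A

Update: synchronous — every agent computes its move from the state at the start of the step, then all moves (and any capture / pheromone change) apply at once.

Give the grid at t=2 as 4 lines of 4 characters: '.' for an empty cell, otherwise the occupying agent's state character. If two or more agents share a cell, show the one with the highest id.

ABB.
A..B
A.AA
....

t=1: a0@(0,3):A a1@(0,2):B a2@(1,1):B a3@(1,2):B a4@(2,0):A a5@(1,0):A a6@(2,3):A a7@(2,1):A
t=2: a0@(0,0):A a1@(0,2):B a2@(0,1):B a3@(1,3):B a4@(2,0):A a5@(1,0):A a6@(2,3):A a7@(2,2):A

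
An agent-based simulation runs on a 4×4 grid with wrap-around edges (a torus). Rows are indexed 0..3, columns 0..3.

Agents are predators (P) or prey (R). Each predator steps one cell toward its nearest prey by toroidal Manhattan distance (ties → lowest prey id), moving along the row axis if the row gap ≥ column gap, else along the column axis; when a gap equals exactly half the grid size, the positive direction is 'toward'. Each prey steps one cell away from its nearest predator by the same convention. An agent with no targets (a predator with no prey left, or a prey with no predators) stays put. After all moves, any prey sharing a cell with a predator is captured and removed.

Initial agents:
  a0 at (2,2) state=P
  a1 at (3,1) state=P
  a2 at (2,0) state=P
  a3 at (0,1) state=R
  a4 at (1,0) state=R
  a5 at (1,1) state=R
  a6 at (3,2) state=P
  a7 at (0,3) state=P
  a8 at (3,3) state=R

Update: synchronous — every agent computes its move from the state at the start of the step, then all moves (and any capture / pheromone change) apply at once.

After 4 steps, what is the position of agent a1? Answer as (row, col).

t=1: a0@(1,2):P a1@(0,1):P a2@(1,0):P a3@(1,1):R a4@(0,0):R a6@(3,3):P a7@(3,3):P a8@(3,0):R
t=2: a0@(1,1):P a1@(1,1):P a2@(1,1):P a3@(1,0):R a4@(0,3):R a6@(3,0):P a7@(3,0):P a8@(3,1):R
t=3: a0@(1,0):P a1@(1,0):P a2@(1,0):P a3@(1,3):R a4@(1,3):R a6@(3,1):P a7@(3,1):P a8@(3,2):R
t=4: a0@(1,3):P a1@(1,3):P a2@(1,3):P a3@(1,2):R a4@(1,2):R a6@(3,2):P a7@(3,2):P a8@(3,3):R

(1, 3)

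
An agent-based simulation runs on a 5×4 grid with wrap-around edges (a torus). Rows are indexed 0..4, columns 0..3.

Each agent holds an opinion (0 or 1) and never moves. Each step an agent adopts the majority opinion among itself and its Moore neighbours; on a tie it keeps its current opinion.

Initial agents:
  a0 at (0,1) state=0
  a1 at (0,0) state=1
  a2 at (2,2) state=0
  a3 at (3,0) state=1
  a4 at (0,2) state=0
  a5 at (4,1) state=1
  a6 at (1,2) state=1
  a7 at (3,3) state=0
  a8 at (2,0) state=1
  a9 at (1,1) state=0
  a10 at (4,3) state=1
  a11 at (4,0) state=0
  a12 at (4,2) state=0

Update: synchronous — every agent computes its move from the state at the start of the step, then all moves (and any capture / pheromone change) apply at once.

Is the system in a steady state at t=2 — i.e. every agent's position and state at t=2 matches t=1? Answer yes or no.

no

t=1: a0@(0,1):0 a1@(0,0):1 a2@(2,2):0 a3@(3,0):1 a4@(0,2):0 a5@(4,1):0 a6@(1,2):0 a7@(3,3):0 a8@(2,0):1 a9@(1,1):0 a10@(4,3):0 a11@(4,0):1 a12@(4,2):0
t=2: a0@(0,1):0 a1@(0,0):0 a2@(2,2):0 a3@(3,0):1 a4@(0,2):0 a5@(4,1):0 a6@(1,2):0 a7@(3,3):0 a8@(2,0):1 a9@(1,1):0 a10@(4,3):0 a11@(4,0):0 a12@(4,2):0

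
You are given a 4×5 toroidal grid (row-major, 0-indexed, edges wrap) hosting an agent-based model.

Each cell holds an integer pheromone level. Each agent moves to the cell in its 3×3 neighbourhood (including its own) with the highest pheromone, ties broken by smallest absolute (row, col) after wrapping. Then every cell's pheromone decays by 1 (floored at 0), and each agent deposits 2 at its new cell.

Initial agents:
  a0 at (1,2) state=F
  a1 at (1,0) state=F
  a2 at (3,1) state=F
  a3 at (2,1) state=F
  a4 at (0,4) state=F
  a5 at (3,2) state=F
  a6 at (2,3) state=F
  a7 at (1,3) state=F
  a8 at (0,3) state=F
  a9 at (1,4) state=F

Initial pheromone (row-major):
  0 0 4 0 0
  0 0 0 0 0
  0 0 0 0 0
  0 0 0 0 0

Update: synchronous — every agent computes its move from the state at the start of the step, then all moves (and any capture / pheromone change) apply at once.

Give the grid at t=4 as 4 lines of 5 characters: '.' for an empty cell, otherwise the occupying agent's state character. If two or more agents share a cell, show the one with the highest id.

t=1: a0@(0,2) a1@(0,0) a2@(0,2) a3@(1,0) a4@(0,0) a5@(0,2) a6@(1,2) a7@(0,2) a8@(0,2) a9@(0,0) | pheromone: 6 0 13 0 0 / 2 0 2 0 0 / 0 0 0 0 0 / 0 0 0 0 0
t=2: a0@(0,2) a1@(0,0) a2@(0,2) a3@(0,0) a4@(0,0) a5@(0,2) a6@(0,2) a7@(0,2) a8@(0,2) a9@(0,0) | pheromone: 13 0 24 0 0 / 1 0 1 0 0 / 0 0 0 0 0 / 0 0 0 0 0
t=3: a0@(0,2) a1@(0,0) a2@(0,2) a3@(0,0) a4@(0,0) a5@(0,2) a6@(0,2) a7@(0,2) a8@(0,2) a9@(0,0) | pheromone: 20 0 35 0 0 / 0 0 0 0 0 / 0 0 0 0 0 / 0 0 0 0 0
t=4: a0@(0,2) a1@(0,0) a2@(0,2) a3@(0,0) a4@(0,0) a5@(0,2) a6@(0,2) a7@(0,2) a8@(0,2) a9@(0,0) | pheromone: 27 0 46 0 0 / 0 0 0 0 0 / 0 0 0 0 0 / 0 0 0 0 0

F.F..
.....
.....
.....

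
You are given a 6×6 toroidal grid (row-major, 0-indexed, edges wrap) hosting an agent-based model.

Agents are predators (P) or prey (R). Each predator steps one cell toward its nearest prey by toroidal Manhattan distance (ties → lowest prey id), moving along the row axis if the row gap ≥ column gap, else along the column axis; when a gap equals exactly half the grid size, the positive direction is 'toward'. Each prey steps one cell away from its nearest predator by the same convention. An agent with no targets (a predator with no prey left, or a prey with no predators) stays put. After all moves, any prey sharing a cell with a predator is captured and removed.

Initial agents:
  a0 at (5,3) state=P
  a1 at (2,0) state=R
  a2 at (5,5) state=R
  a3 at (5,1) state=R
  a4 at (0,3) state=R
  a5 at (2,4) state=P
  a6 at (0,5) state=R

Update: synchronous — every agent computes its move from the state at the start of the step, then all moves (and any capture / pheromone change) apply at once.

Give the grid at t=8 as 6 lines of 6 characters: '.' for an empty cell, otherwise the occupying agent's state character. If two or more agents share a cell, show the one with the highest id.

t=1: a0@(0,3):P a1@(2,1):R a2@(5,0):R a3@(5,0):R a4@(1,3):R a5@(2,5):P a6@(0,0):R
t=2: a0@(1,3):P a1@(2,2):R a2@(5,5):R a3@(5,5):R a4@(2,3):R a5@(2,0):P a6@(0,5):R
t=3: a0@(2,3):P a1@(3,2):R a2@(4,5):R a3@(4,5):R a4@(3,3):R a5@(2,1):P a6@(0,0):R
t=4: a0@(3,3):P a1@(4,2):R a2@(5,5):R a3@(5,5):R a4@(4,3):R a5@(3,1):P a6@(5,0):R
t=5: a0@(4,3):P a1@(5,2):R a2@(0,5):R a3@(0,5):R a4@(5,3):R a5@(4,1):P a6@(0,0):R
t=6: a0@(5,3):P a1@(0,2):R a2@(1,5):R a3@(1,5):R a4@(0,3):R a5@(5,1):P a6@(1,0):R
t=7: a0@(0,3):P a1@(1,2):R a2@(2,5):R a3@(2,5):R a4@(1,3):R a5@(0,1):P a6@(2,0):R
t=8: a0@(1,3):P a1@(2,2):R a2@(3,5):R a3@(3,5):R a4@(2,3):R a5@(1,1):P a6@(3,0):R

......
.P.P..
..RR..
R....R
......
......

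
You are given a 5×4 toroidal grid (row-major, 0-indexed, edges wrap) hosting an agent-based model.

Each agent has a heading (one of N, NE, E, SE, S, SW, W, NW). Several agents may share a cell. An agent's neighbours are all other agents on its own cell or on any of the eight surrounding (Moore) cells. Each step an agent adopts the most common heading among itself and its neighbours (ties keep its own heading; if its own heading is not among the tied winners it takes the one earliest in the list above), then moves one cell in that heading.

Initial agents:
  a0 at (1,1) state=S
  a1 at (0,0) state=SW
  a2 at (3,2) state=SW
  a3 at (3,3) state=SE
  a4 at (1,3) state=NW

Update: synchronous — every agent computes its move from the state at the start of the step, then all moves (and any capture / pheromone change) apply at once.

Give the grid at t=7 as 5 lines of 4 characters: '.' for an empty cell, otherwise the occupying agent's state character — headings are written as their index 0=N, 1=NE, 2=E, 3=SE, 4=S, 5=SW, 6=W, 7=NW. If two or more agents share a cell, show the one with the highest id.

5..5
5...
.5..
.4..
....

t=1: a0@(2,1):S a1@(1,3):SW a2@(4,1):SW a3@(4,0):SE a4@(0,2):NW
t=2: a0@(3,1):S a1@(2,2):SW a2@(0,0):SW a3@(0,1):SE a4@(1,1):SW
t=3: a0@(4,1):S a1@(3,1):SW a2@(1,3):SW a3@(1,0):SW a4@(2,0):SW
t=4: a0@(0,1):S a1@(4,0):SW a2@(2,2):SW a3@(2,3):SW a4@(3,3):SW
t=5: a0@(1,1):S a1@(0,3):SW a2@(3,1):SW a3@(3,2):SW a4@(4,2):SW
t=6: a0@(2,1):S a1@(1,2):SW a2@(4,0):SW a3@(4,1):SW a4@(0,1):SW
t=7: a0@(3,1):S a1@(2,1):SW a2@(0,3):SW a3@(0,0):SW a4@(1,0):SW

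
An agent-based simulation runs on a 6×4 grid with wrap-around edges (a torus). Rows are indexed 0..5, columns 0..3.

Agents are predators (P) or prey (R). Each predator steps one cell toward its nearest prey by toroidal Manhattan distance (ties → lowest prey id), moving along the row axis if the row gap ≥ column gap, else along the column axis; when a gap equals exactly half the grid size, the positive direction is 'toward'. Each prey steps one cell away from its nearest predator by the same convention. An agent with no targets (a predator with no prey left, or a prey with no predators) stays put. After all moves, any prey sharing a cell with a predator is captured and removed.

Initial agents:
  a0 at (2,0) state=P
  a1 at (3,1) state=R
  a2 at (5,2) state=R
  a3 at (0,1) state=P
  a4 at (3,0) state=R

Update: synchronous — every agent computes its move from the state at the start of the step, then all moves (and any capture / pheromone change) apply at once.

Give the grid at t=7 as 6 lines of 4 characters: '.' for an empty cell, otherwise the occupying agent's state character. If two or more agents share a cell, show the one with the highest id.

....
....
....
P...
RRR.
.P..

t=1: a0@(3,0):P a1@(4,1):R a2@(4,2):R a3@(5,1):P a4@(4,0):R
t=2: a0@(4,0):P a1@(3,1):R a2@(3,2):R a3@(4,1):P a4@(5,0):R
t=3: a0@(5,0):P a1@(2,1):R a2@(2,2):R a3@(3,1):P a4@(0,0):R
t=4: a0@(0,0):P a1@(1,1):R a2@(1,2):R a3@(2,1):P a4@(1,0):R
t=5: a0@(1,0):P a1@(0,1):R a2@(0,2):R a3@(1,1):P a4@(2,0):R
t=6: a0@(2,0):P a1@(5,1):R a2@(5,2):R a3@(0,1):P a4@(3,0):R
t=7: a0@(3,0):P a1@(4,1):R a2@(4,2):R a3@(5,1):P a4@(4,0):R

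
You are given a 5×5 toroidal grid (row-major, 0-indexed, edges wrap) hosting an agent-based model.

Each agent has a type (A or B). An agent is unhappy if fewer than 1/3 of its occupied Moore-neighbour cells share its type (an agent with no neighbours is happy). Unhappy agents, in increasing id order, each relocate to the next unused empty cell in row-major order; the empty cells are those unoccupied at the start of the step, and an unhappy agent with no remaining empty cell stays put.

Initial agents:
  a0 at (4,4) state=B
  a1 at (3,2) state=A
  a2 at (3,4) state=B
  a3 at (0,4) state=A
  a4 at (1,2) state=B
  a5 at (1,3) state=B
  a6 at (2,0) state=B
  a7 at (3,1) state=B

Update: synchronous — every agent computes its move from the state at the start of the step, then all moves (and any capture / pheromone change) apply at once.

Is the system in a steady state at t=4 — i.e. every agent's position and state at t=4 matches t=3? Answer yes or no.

t=1: a0@(4,4):B a1@(0,0):A a2@(3,4):B a3@(0,1):A a4@(1,2):B a5@(1,3):B a6@(2,0):B a7@(3,1):B
t=2: (unchanged — steady state)

yes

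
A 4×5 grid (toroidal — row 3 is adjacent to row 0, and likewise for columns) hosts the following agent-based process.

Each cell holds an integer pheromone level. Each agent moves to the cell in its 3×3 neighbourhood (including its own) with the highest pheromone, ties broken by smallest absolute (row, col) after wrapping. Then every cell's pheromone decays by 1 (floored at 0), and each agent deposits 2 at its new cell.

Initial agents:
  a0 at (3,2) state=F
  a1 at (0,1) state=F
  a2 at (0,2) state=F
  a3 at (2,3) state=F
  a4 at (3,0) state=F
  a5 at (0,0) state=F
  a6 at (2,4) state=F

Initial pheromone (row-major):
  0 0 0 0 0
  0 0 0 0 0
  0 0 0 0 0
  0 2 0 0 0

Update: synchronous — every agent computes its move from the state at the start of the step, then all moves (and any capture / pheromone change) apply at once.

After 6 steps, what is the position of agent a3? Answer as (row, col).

t=1: a0@(3,1) a1@(3,1) a2@(3,1) a3@(1,2) a4@(3,1) a5@(3,1) a6@(1,0) | pheromone: 0 0 0 0 0 / 2 0 2 0 0 / 0 0 0 0 0 / 0 11 0 0 0
t=2: a0@(3,1) a1@(3,1) a2@(3,1) a3@(1,2) a4@(3,1) a5@(3,1) a6@(1,0) | pheromone: 0 0 0 0 0 / 3 0 3 0 0 / 0 0 0 0 0 / 0 20 0 0 0
t=3: a0@(3,1) a1@(3,1) a2@(3,1) a3@(1,2) a4@(3,1) a5@(3,1) a6@(1,0) | pheromone: 0 0 0 0 0 / 4 0 4 0 0 / 0 0 0 0 0 / 0 29 0 0 0
t=4: a0@(3,1) a1@(3,1) a2@(3,1) a3@(1,2) a4@(3,1) a5@(3,1) a6@(1,0) | pheromone: 0 0 0 0 0 / 5 0 5 0 0 / 0 0 0 0 0 / 0 38 0 0 0
t=5: a0@(3,1) a1@(3,1) a2@(3,1) a3@(1,2) a4@(3,1) a5@(3,1) a6@(1,0) | pheromone: 0 0 0 0 0 / 6 0 6 0 0 / 0 0 0 0 0 / 0 47 0 0 0
t=6: a0@(3,1) a1@(3,1) a2@(3,1) a3@(1,2) a4@(3,1) a5@(3,1) a6@(1,0) | pheromone: 0 0 0 0 0 / 7 0 7 0 0 / 0 0 0 0 0 / 0 56 0 0 0

(1, 2)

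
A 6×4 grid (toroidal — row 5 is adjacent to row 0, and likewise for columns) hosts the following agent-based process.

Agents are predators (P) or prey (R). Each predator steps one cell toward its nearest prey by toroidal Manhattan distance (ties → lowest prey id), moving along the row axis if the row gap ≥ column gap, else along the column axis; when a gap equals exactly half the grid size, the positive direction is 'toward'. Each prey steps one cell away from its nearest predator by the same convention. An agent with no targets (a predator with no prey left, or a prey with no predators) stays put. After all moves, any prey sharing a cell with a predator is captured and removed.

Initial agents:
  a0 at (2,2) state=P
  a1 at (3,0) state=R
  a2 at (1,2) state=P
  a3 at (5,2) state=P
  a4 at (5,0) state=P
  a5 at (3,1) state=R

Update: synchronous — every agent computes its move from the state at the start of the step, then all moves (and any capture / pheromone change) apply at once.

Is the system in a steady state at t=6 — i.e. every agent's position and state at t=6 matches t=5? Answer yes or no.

yes

t=1: a0@(3,2):P a1@(2,0):R a2@(2,2):P a3@(4,2):P a4@(4,0):P a5@(4,1):R
t=2: a0@(4,2):P a2@(2,3):P a3@(4,1):P a4@(4,1):P a5@(4,0):R
t=3: a0@(4,3):P a2@(3,3):P a3@(4,0):P a4@(4,0):P
t=4: (unchanged — steady state)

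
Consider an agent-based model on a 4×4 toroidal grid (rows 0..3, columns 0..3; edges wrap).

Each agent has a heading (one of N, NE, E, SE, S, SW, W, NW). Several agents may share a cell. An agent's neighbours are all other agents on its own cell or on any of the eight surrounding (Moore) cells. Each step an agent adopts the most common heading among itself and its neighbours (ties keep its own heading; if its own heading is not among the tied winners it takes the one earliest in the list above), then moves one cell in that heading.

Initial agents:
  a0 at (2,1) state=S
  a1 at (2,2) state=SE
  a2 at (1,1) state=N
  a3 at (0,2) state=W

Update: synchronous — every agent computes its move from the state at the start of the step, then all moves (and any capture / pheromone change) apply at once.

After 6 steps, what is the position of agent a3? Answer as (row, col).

t=1: a0@(3,1):S a1@(3,3):SE a2@(0,1):N a3@(0,1):W
t=2: a0@(0,1):S a1@(0,0):SE a2@(3,1):N a3@(0,0):W
t=3: a0@(1,1):S a1@(1,1):SE a2@(2,1):N a3@(0,3):W
t=4: a0@(2,1):S a1@(2,2):SE a2@(1,1):N a3@(0,2):W
t=5: a0@(3,1):S a1@(3,3):SE a2@(0,1):N a3@(0,1):W
t=6: a0@(0,1):S a1@(0,0):SE a2@(3,1):N a3@(0,0):W

(0, 0)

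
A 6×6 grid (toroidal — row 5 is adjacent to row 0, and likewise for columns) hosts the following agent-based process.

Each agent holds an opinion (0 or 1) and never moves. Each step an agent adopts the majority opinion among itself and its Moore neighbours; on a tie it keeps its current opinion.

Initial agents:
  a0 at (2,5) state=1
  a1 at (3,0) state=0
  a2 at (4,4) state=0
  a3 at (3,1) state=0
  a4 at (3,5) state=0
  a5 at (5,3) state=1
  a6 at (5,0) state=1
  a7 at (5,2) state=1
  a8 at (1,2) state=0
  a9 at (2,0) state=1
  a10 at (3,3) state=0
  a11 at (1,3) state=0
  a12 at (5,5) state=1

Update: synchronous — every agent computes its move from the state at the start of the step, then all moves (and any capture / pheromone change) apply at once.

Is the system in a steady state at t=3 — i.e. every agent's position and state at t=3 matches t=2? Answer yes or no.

yes

t=1: a0@(2,5):1 a1@(3,0):0 a2@(4,4):0 a3@(3,1):0 a4@(3,5):0 a5@(5,3):1 a6@(5,0):1 a7@(5,2):1 a8@(1,2):0 a9@(2,0):0 a10@(3,3):0 a11@(1,3):0 a12@(5,5):1
t=2: a0@(2,5):0 a1@(3,0):0 a2@(4,4):0 a3@(3,1):0 a4@(3,5):0 a5@(5,3):1 a6@(5,0):1 a7@(5,2):1 a8@(1,2):0 a9@(2,0):0 a10@(3,3):0 a11@(1,3):0 a12@(5,5):1
t=3: (unchanged — steady state)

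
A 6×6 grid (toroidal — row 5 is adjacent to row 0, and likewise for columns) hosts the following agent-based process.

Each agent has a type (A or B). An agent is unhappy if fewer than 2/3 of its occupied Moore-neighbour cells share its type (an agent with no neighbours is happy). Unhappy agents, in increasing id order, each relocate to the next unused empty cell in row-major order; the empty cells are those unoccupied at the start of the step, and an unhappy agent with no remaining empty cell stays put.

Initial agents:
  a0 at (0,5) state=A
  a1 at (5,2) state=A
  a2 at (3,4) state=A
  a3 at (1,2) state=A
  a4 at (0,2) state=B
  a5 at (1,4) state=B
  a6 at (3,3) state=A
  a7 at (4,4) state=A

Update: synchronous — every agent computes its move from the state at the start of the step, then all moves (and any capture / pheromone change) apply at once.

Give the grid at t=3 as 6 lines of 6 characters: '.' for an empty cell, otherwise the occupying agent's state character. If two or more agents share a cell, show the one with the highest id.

AA.BBA
......
......
...AA.
....A.
......

t=1: a0@(0,0):A a1@(0,1):A a2@(3,4):A a3@(0,3):A a4@(0,4):B a5@(1,0):B a6@(3,3):A a7@(4,4):A
t=2: a0@(0,2):A a1@(0,5):A a2@(3,4):A a3@(1,1):A a4@(1,2):B a5@(1,3):B a6@(3,3):A a7@(4,4):A
t=3: a0@(0,0):A a1@(0,5):A a2@(3,4):A a3@(0,1):A a4@(0,3):B a5@(0,4):B a6@(3,3):A a7@(4,4):A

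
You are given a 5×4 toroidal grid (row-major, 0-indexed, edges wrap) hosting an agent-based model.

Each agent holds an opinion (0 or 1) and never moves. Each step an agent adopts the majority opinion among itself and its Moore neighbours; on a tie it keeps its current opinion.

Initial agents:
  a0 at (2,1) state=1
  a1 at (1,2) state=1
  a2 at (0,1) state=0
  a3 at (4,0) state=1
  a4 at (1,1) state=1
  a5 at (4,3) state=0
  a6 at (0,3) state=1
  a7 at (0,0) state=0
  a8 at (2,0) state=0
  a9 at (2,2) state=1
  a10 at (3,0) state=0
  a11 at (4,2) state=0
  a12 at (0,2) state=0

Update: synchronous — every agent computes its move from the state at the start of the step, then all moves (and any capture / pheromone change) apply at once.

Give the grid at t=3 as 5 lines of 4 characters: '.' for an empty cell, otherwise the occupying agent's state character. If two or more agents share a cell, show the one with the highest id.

0000
.11.
011.
0...
0.00

t=1: a0@(2,1):1 a1@(1,2):1 a2@(0,1):0 a3@(4,0):0 a4@(1,1):1 a5@(4,3):0 a6@(0,3):0 a7@(0,0):0 a8@(2,0):0 a9@(2,2):1 a10@(3,0):0 a11@(4,2):0 a12@(0,2):0
t=2: (unchanged — steady state)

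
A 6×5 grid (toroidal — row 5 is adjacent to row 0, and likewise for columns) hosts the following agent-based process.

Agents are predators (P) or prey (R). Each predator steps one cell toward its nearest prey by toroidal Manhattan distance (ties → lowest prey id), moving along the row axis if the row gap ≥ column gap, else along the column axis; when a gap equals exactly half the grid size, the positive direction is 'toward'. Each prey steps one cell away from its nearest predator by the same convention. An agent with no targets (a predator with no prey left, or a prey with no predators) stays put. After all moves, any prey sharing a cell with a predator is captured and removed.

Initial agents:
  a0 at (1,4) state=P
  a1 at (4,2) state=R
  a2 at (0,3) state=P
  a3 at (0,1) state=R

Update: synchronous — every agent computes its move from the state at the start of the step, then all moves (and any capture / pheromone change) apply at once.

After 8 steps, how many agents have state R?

t=1: a0@(1,0):P a1@(3,2):R a2@(0,2):P a3@(0,0):R
t=2: a0@(0,0):P a1@(2,2):R a2@(0,1):P a3@(5,0):R
t=3: a0@(5,0):P a1@(3,2):R a2@(5,1):P a3@(4,0):R
t=4: a0@(4,0):P a1@(2,2):R a2@(4,1):P a3@(3,0):R
t=5: a0@(3,0):P a1@(1,2):R a2@(3,1):P a3@(2,0):R
t=6: a0@(2,0):P a1@(0,2):R a2@(2,1):P a3@(1,0):R
t=7: a0@(1,0):P a1@(5,2):R a2@(1,1):P a3@(0,0):R
t=8: a0@(0,0):P a1@(4,2):R a2@(0,1):P a3@(5,0):R

2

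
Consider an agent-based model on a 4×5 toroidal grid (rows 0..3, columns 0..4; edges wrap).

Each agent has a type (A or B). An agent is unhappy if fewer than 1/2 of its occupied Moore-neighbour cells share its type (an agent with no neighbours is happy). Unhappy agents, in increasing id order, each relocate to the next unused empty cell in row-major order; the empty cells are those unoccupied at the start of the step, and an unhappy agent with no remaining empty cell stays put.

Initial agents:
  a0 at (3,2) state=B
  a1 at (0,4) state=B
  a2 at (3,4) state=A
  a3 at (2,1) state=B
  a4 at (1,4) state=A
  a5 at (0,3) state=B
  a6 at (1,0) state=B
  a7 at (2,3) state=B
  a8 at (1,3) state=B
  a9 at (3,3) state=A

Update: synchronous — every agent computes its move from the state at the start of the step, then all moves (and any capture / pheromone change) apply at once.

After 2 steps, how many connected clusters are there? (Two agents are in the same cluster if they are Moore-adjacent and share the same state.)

4

t=1: a0@(3,2):B a1@(0,4):B a2@(0,0):A a3@(2,1):B a4@(0,1):A a5@(0,3):B a6@(1,0):B a7@(0,2):B a8@(1,3):B a9@(1,1):A
t=2: a0@(3,2):B a1@(0,4):B a2@(0,0):A a3@(2,1):B a4@(1,2):A a5@(0,3):B a6@(1,4):B a7@(0,2):B a8@(1,3):B a9@(2,0):A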